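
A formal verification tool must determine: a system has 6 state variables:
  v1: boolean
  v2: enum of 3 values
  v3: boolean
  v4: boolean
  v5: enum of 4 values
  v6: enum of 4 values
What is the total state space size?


State space = product of domain sizes of all variables.
Domain sizes:
  v1 (boolean): 2
  v2 (enum of 3 values): 3
  v3 (boolean): 2
  v4 (boolean): 2
  v5 (enum of 4 values): 4
  v6 (enum of 4 values): 4
Product = 2 * 3 * 2 * 2 * 4 * 4 = 384

384


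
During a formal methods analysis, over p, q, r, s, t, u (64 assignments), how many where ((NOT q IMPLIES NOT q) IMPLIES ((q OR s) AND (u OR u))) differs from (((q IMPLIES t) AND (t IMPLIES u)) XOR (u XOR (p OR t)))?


F1 = ((NOT q IMPLIES NOT q) IMPLIES ((q OR s) AND (u OR u)))
F2 = (((q IMPLIES t) AND (t IMPLIES u)) XOR (u XOR (p OR t)))
Evaluate both on each of 64 rows (bits = p,q,r,s,t,u):
  row 0 [000000]: F1=0 F2=1 (differ) -> 1
  row 1 [000001]: F1=0 F2=0 -> 0
  row 2 [000010]: F1=0 F2=1 (differ) -> 1
  row 3 [000011]: F1=0 F2=1 (differ) -> 1
  row 4 [000100]: F1=0 F2=1 (differ) -> 1
  (every remaining row is evaluated the same way; all 64 results are listed next)
Full result column, 8 rows per line (p,q,r fixed per line; s,t,u runs 000..111 left to right):
  rows 0-7 [p,q,r=000]: 10111110  (ones: 6)
  rows 8-15 [p,q,r=001]: 10111110  (ones: 6)
  rows 16-23 [p,q,r=010]: 00100010  (ones: 2)
  rows 24-31 [p,q,r=011]: 00100010  (ones: 2)
  rows 32-39 [p,q,r=100]: 01110010  (ones: 4)
  rows 40-47 [p,q,r=101]: 01110010  (ones: 4)
  rows 48-55 [p,q,r=110]: 11101110  (ones: 6)
  rows 56-63 [p,q,r=111]: 11101110  (ones: 6)
Disagreements = 6+6+2+2+4+4+6+6 = 36

36


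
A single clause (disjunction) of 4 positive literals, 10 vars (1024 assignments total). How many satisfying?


Step 1: Total=2^10=1024
Step 2: Unsat when all 4 false: 2^6=64
Step 3: Sat=1024-64=960

960


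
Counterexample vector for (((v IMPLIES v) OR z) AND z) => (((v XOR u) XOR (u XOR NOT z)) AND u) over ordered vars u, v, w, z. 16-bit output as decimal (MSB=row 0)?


F1 = (((v IMPLIES v) OR z) AND z)
F2 = (((v XOR u) XOR (u XOR NOT z)) AND u)
Counterexample to F1=>F2 is where F1=1 and F2=0.
Evaluate each row (bits = u,v,w,z, MSB first):
  row 0 [0000]: F1=0 F2=0 -> F1&~F2 -> 0
  row 1 [0001]: F1=1 F2=0 -> F1&~F2 -> 1
  row 2 [0010]: F1=0 F2=0 -> F1&~F2 -> 0
  row 3 [0011]: F1=1 F2=0 -> F1&~F2 -> 1
  row 4 [0100]: F1=0 F2=0 -> F1&~F2 -> 0
  row 5 [0101]: F1=1 F2=0 -> F1&~F2 -> 1
  row 6 [0110]: F1=0 F2=0 -> F1&~F2 -> 0
  row 7 [0111]: F1=1 F2=0 -> F1&~F2 -> 1
  row 8 [1000]: F1=0 F2=1 -> F1&~F2 -> 0
  row 9 [1001]: F1=1 F2=0 -> F1&~F2 -> 1
  row 10 [1010]: F1=0 F2=1 -> F1&~F2 -> 0
  row 11 [1011]: F1=1 F2=0 -> F1&~F2 -> 1
  row 12 [1100]: F1=0 F2=0 -> F1&~F2 -> 0
  row 13 [1101]: F1=1 F2=1 -> F1&~F2 -> 0
  row 14 [1110]: F1=0 F2=0 -> F1&~F2 -> 0
  row 15 [1111]: F1=1 F2=1 -> F1&~F2 -> 0
Full result column, 4 rows per line (u,v fixed per line; w,z runs 00..11 left to right):
  rows 0-3 [u,v=00]: 0101  = hex 5
  rows 4-7 [u,v=01]: 0101  = hex 5
  rows 8-11 [u,v=10]: 0101  = hex 5
  rows 12-15 [u,v=11]: 0000  = hex 0
Counterexample vector (row 0 .. row 15) = 0101010101010000
Output column grouped in 4s = 0101 0101 0101 0000 = 0x5550
Convert to decimal digit by digit (value = value*16 + digit):
  5 -> 5
  5*16 + 5 = 85
  85*16 + 5 = 1365
  1365*16 + 0 = 21840
Decimal = 21840

21840


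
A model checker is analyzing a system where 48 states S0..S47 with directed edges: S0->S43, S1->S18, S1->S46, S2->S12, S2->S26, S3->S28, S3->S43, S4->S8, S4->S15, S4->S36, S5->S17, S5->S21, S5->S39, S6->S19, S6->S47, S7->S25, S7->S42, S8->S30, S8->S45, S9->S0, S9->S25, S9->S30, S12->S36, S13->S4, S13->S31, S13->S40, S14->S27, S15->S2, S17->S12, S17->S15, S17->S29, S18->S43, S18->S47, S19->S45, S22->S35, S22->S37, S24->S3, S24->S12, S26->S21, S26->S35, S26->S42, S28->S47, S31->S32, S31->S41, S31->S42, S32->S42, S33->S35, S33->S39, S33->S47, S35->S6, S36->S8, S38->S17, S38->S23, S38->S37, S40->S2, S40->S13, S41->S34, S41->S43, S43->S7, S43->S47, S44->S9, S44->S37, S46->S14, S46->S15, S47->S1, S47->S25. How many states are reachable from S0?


BFS from S0:
  layer 0: {S0}
  layer 1: {S43}
  layer 2: {S7, S47}
  layer 3: {S1, S25, S42}
  layer 4: {S18, S46}
  layer 5: {S14, S15}
  layer 6: {S2, S27}
  layer 7: {S12, S26}
  layer 8: {S21, S35, S36}
  layer 9: {S6, S8}
  layer 10: {S19, S30, S45}
Reachable set: {S0, S1, S2, S6, S7, S8, S12, S14, S15, S18, S19, S21, S25, S26, S27, S30, S35, S36, S42, S43, S45, S46, S47}
Count = 23

23


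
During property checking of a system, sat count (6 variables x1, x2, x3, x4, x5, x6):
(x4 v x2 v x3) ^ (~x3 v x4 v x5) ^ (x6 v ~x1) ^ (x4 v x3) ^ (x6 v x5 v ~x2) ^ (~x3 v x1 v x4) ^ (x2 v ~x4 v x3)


CNF with 7 clauses over 6 vars (64 assignments).
An assignment satisfies CNF iff every clause has >=1 true literal.
Check each row (bits = x1,x2,x3,x4,x5,x6; clause T/F shown):
  row 0 [000000]: clauses=FTTFTTT -> 0
  row 1 [000001]: clauses=FTTFTTT -> 0
  row 2 [000010]: clauses=FTTFTTT -> 0
  row 3 [000011]: clauses=FTTFTTT -> 0
  row 4 [000100]: clauses=TTTTTTF -> 0
  (every remaining row is evaluated the same way; all 64 results are listed next)
Full result column, 8 rows per line (x1,x2,x3 fixed per line; x4,x5,x6 runs 000..111 left to right):
  rows 0-7 [x1,x2,x3=000]: 00000000  (ones: 0)
  rows 8-15 [x1,x2,x3=001]: 00001111  (ones: 4)
  rows 16-23 [x1,x2,x3=010]: 00000111  (ones: 3)
  rows 24-31 [x1,x2,x3=011]: 00000111  (ones: 3)
  rows 32-39 [x1,x2,x3=100]: 00000000  (ones: 0)
  rows 40-47 [x1,x2,x3=101]: 00010101  (ones: 3)
  rows 48-55 [x1,x2,x3=110]: 00000101  (ones: 2)
  rows 56-63 [x1,x2,x3=111]: 00010101  (ones: 3)
Satisfying assignments = 0+4+3+3+0+3+2+3 = 18

18


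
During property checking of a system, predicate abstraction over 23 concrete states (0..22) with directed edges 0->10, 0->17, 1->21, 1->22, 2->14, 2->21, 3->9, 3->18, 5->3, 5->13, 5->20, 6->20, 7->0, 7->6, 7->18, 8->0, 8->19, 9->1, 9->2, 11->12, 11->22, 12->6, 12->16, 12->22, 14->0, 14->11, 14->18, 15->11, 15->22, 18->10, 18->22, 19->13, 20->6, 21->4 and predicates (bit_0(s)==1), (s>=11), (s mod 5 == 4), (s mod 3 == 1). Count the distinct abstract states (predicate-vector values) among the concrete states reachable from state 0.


BFS from 0:
Concrete reachable: {0, 10, 17}
Abstract via predicates (bit_0(s)==1), (s>=11), (s mod 5 == 4), (s mod 3 == 1):
  (0,0,0,0) <- {0}
  (0,0,0,1) <- {10}
  (1,1,0,0) <- {17}
Distinct abstract states = 3

3


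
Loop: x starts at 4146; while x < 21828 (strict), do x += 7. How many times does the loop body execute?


Step 1: x goes from 4146 toward 21828 by 7; the body runs while x<21828, so iterations = ceil((bound-start)/step)
Step 2: Distance=17682
Step 3: ceil(17682/7)=2526

2526


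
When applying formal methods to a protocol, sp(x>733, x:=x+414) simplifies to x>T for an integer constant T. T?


Formula: sp(P, x:=E) = exists old_x. (x = E[old_x/x]) AND P[old_x/x] (old_x is the value of x before the assignment; eliminate old_x by solving x = E[old_x/x] for old_x)
Step 1: Precondition P: x>733, i.e. old_x > 733
Step 2: Assignment gives x = old_x + 414, so old_x = x - 414
Step 3: Substitute into P: x - 414 > 733
Step 4: Simplify: x > 733+414 = 1147

1147


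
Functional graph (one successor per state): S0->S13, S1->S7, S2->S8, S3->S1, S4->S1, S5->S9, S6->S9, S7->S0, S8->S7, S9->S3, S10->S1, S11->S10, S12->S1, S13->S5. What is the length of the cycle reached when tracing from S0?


Trace from S0 until a state repeats:
  S0 -> S13 -> S5 -> S9 -> S3 -> S1 -> S7 -> S0
S0 first seen at step 0, revisited at step 7.
Cycle length = 7 - 0 = 7

7


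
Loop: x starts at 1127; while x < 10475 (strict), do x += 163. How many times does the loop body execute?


Step 1: x goes from 1127 toward 10475 by 163; the body runs while x<10475, so iterations = ceil((bound-start)/step)
Step 2: Distance=9348
Step 3: ceil(9348/163)=58

58


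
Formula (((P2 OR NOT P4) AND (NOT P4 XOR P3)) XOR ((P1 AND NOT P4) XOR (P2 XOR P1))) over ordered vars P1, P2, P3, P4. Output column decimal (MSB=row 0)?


Formula: (((P2 OR NOT P4) AND (NOT P4 XOR P3)) XOR ((P1 AND NOT P4) XOR (P2 XOR P1))) over P1, P2, P3, P4 (16 rows)
Evaluate each row (bits = P1,P2,P3,P4, MSB first):
  row 0 [0000]: (((0 OR NOT 0) AND (NOT 0 XOR 0)) XOR ((0 AND NOT 0) XOR (0 XOR 0))) -> 1
  row 1 [0001]: (((0 OR NOT 1) AND (NOT 1 XOR 0)) XOR ((0 AND NOT 1) XOR (0 XOR 0))) -> 0
  row 2 [0010]: (((0 OR NOT 0) AND (NOT 0 XOR 1)) XOR ((0 AND NOT 0) XOR (0 XOR 0))) -> 0
  row 3 [0011]: (((0 OR NOT 1) AND (NOT 1 XOR 1)) XOR ((0 AND NOT 1) XOR (0 XOR 0))) -> 0
  row 4 [0100]: (((1 OR NOT 0) AND (NOT 0 XOR 0)) XOR ((0 AND NOT 0) XOR (1 XOR 0))) -> 0
  row 5 [0101]: (((1 OR NOT 1) AND (NOT 1 XOR 0)) XOR ((0 AND NOT 1) XOR (1 XOR 0))) -> 1
  row 6 [0110]: (((1 OR NOT 0) AND (NOT 0 XOR 1)) XOR ((0 AND NOT 0) XOR (1 XOR 0))) -> 1
  row 7 [0111]: (((1 OR NOT 1) AND (NOT 1 XOR 1)) XOR ((0 AND NOT 1) XOR (1 XOR 0))) -> 0
  row 8 [1000]: (((0 OR NOT 0) AND (NOT 0 XOR 0)) XOR ((1 AND NOT 0) XOR (0 XOR 1))) -> 1
  row 9 [1001]: (((0 OR NOT 1) AND (NOT 1 XOR 0)) XOR ((1 AND NOT 1) XOR (0 XOR 1))) -> 1
  row 10 [1010]: (((0 OR NOT 0) AND (NOT 0 XOR 1)) XOR ((1 AND NOT 0) XOR (0 XOR 1))) -> 0
  row 11 [1011]: (((0 OR NOT 1) AND (NOT 1 XOR 1)) XOR ((1 AND NOT 1) XOR (0 XOR 1))) -> 1
  row 12 [1100]: (((1 OR NOT 0) AND (NOT 0 XOR 0)) XOR ((1 AND NOT 0) XOR (1 XOR 1))) -> 0
  row 13 [1101]: (((1 OR NOT 1) AND (NOT 1 XOR 0)) XOR ((1 AND NOT 1) XOR (1 XOR 1))) -> 0
  row 14 [1110]: (((1 OR NOT 0) AND (NOT 0 XOR 1)) XOR ((1 AND NOT 0) XOR (1 XOR 1))) -> 1
  row 15 [1111]: (((1 OR NOT 1) AND (NOT 1 XOR 1)) XOR ((1 AND NOT 1) XOR (1 XOR 1))) -> 1
Full result column, 4 rows per line (P1,P2 fixed per line; P3,P4 runs 00..11 left to right):
  rows 0-3 [P1,P2=00]: 1000  = hex 8
  rows 4-7 [P1,P2=01]: 0110  = hex 6
  rows 8-11 [P1,P2=10]: 1101  = hex D
  rows 12-15 [P1,P2=11]: 0011  = hex 3
Output column (row 0 .. row 15) = 1000011011010011
Output column grouped in 4s = 1000 0110 1101 0011 = 0x86D3
Convert to decimal digit by digit (value = value*16 + digit):
  8 -> 8
  8*16 + 6 = 134
  134*16 + 13 (D) = 2157
  2157*16 + 3 = 34515
Decimal = 34515

34515


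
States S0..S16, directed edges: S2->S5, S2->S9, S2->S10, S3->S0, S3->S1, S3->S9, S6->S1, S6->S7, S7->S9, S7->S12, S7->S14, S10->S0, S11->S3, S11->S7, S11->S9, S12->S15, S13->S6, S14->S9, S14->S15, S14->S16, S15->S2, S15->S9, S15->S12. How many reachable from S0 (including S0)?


BFS from S0:
  layer 0: {S0}
Reachable set: {S0}
Count = 1

1


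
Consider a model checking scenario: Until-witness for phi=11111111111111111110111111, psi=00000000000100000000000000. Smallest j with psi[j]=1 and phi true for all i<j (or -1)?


(phi U psi) at 0: need smallest j with psi[j]=1 and phi[i]=1 for all i in [0,j).
Scan from step 0:
  step 0: phi=1, psi=0 -> continue
  step 1: phi=1, psi=0 -> continue
  step 2: phi=1, psi=0 -> continue
  step 3: phi=1, psi=0 -> continue
  step 11: psi=1 and phi held for [0,11) -> witness found
Witness step = 11

11


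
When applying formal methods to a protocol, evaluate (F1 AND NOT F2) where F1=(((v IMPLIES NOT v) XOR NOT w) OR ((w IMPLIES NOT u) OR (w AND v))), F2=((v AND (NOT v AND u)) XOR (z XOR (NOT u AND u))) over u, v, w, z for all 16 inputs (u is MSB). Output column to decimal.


F1 = (((v IMPLIES NOT v) XOR NOT w) OR ((w IMPLIES NOT u) OR (w AND v)))
F2 = ((v AND (NOT v AND u)) XOR (z XOR (NOT u AND u)))
Counterexample to F1=>F2 is where F1=1 and F2=0.
Evaluate each row (bits = u,v,w,z, MSB first):
  row 0 [0000]: F1=1 F2=0 -> F1&~F2 -> 1
  row 1 [0001]: F1=1 F2=1 -> F1&~F2 -> 0
  row 2 [0010]: F1=1 F2=0 -> F1&~F2 -> 1
  row 3 [0011]: F1=1 F2=1 -> F1&~F2 -> 0
  row 4 [0100]: F1=1 F2=0 -> F1&~F2 -> 1
  row 5 [0101]: F1=1 F2=1 -> F1&~F2 -> 0
  row 6 [0110]: F1=1 F2=0 -> F1&~F2 -> 1
  row 7 [0111]: F1=1 F2=1 -> F1&~F2 -> 0
  row 8 [1000]: F1=1 F2=0 -> F1&~F2 -> 1
  row 9 [1001]: F1=1 F2=1 -> F1&~F2 -> 0
  row 10 [1010]: F1=1 F2=0 -> F1&~F2 -> 1
  row 11 [1011]: F1=1 F2=1 -> F1&~F2 -> 0
  row 12 [1100]: F1=1 F2=0 -> F1&~F2 -> 1
  row 13 [1101]: F1=1 F2=1 -> F1&~F2 -> 0
  row 14 [1110]: F1=1 F2=0 -> F1&~F2 -> 1
  row 15 [1111]: F1=1 F2=1 -> F1&~F2 -> 0
Full result column, 4 rows per line (u,v fixed per line; w,z runs 00..11 left to right):
  rows 0-3 [u,v=00]: 1010  = hex A
  rows 4-7 [u,v=01]: 1010  = hex A
  rows 8-11 [u,v=10]: 1010  = hex A
  rows 12-15 [u,v=11]: 1010  = hex A
Counterexample vector (row 0 .. row 15) = 1010101010101010
Output column grouped in 4s = 1010 1010 1010 1010 = 0xAAAA
Convert to decimal digit by digit (value = value*16 + digit):
  A -> 10
  10*16 + 10 (A) = 170
  170*16 + 10 (A) = 2730
  2730*16 + 10 (A) = 43690
Decimal = 43690

43690


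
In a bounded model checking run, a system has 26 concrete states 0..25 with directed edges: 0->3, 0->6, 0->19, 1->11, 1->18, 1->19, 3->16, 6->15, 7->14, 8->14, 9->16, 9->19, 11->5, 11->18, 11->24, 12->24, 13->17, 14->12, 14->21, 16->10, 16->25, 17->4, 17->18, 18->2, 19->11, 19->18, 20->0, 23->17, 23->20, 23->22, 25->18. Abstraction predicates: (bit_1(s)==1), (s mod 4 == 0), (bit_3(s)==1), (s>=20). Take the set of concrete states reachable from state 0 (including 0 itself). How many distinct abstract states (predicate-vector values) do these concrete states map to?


BFS from 0:
Concrete reachable: {0, 2, 3, 5, 6, 10, 11, 15, 16, 18, 19, 24, 25}
Abstract via predicates (bit_1(s)==1), (s mod 4 == 0), (bit_3(s)==1), (s>=20):
  (0,0,0,0) <- {5}
  (0,0,1,1) <- {25}
  (0,1,0,0) <- {0, 16}
  (0,1,1,1) <- {24}
  (1,0,0,0) <- {2, 3, 6, 18, 19}
  (1,0,1,0) <- {10, 11, 15}
Distinct abstract states = 6

6


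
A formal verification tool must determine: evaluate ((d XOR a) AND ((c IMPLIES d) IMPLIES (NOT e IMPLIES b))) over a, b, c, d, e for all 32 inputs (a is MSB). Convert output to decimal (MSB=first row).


Formula: ((d XOR a) AND ((c IMPLIES d) IMPLIES (NOT e IMPLIES b))) over a, b, c, d, e (32 rows)
Evaluate each row (bits = a,b,c,d,e, MSB first):
  row 0 [00000]: ((0 XOR 0) AND ((0 IMPLIES 0) IMPLIES (NOT 0 IMPLIES 0))) -> 0
  row 1 [00001]: ((0 XOR 0) AND ((0 IMPLIES 0) IMPLIES (NOT 1 IMPLIES 0))) -> 0
  row 2 [00010]: ((1 XOR 0) AND ((0 IMPLIES 1) IMPLIES (NOT 0 IMPLIES 0))) -> 0
  row 3 [00011]: ((1 XOR 0) AND ((0 IMPLIES 1) IMPLIES (NOT 1 IMPLIES 0))) -> 1
  row 4 [00100]: ((0 XOR 0) AND ((1 IMPLIES 0) IMPLIES (NOT 0 IMPLIES 0))) -> 0
  row 5 [00101]: ((0 XOR 0) AND ((1 IMPLIES 0) IMPLIES (NOT 1 IMPLIES 0))) -> 0
  row 6 [00110]: ((1 XOR 0) AND ((1 IMPLIES 1) IMPLIES (NOT 0 IMPLIES 0))) -> 0
  row 7 [00111]: ((1 XOR 0) AND ((1 IMPLIES 1) IMPLIES (NOT 1 IMPLIES 0))) -> 1
  row 8 [01000]: ((0 XOR 0) AND ((0 IMPLIES 0) IMPLIES (NOT 0 IMPLIES 1))) -> 0
  row 9 [01001]: ((0 XOR 0) AND ((0 IMPLIES 0) IMPLIES (NOT 1 IMPLIES 1))) -> 0
  row 10 [01010]: ((1 XOR 0) AND ((0 IMPLIES 1) IMPLIES (NOT 0 IMPLIES 1))) -> 1
  row 11 [01011]: ((1 XOR 0) AND ((0 IMPLIES 1) IMPLIES (NOT 1 IMPLIES 1))) -> 1
  row 12 [01100]: ((0 XOR 0) AND ((1 IMPLIES 0) IMPLIES (NOT 0 IMPLIES 1))) -> 0
  row 13 [01101]: ((0 XOR 0) AND ((1 IMPLIES 0) IMPLIES (NOT 1 IMPLIES 1))) -> 0
  row 14 [01110]: ((1 XOR 0) AND ((1 IMPLIES 1) IMPLIES (NOT 0 IMPLIES 1))) -> 1
  row 15 [01111]: ((1 XOR 0) AND ((1 IMPLIES 1) IMPLIES (NOT 1 IMPLIES 1))) -> 1
  row 16 [10000]: ((0 XOR 1) AND ((0 IMPLIES 0) IMPLIES (NOT 0 IMPLIES 0))) -> 0
  row 17 [10001]: ((0 XOR 1) AND ((0 IMPLIES 0) IMPLIES (NOT 1 IMPLIES 0))) -> 1
  row 18 [10010]: ((1 XOR 1) AND ((0 IMPLIES 1) IMPLIES (NOT 0 IMPLIES 0))) -> 0
  row 19 [10011]: ((1 XOR 1) AND ((0 IMPLIES 1) IMPLIES (NOT 1 IMPLIES 0))) -> 0
  row 20 [10100]: ((0 XOR 1) AND ((1 IMPLIES 0) IMPLIES (NOT 0 IMPLIES 0))) -> 1
  row 21 [10101]: ((0 XOR 1) AND ((1 IMPLIES 0) IMPLIES (NOT 1 IMPLIES 0))) -> 1
  row 22 [10110]: ((1 XOR 1) AND ((1 IMPLIES 1) IMPLIES (NOT 0 IMPLIES 0))) -> 0
  row 23 [10111]: ((1 XOR 1) AND ((1 IMPLIES 1) IMPLIES (NOT 1 IMPLIES 0))) -> 0
  row 24 [11000]: ((0 XOR 1) AND ((0 IMPLIES 0) IMPLIES (NOT 0 IMPLIES 1))) -> 1
  row 25 [11001]: ((0 XOR 1) AND ((0 IMPLIES 0) IMPLIES (NOT 1 IMPLIES 1))) -> 1
  row 26 [11010]: ((1 XOR 1) AND ((0 IMPLIES 1) IMPLIES (NOT 0 IMPLIES 1))) -> 0
  row 27 [11011]: ((1 XOR 1) AND ((0 IMPLIES 1) IMPLIES (NOT 1 IMPLIES 1))) -> 0
  row 28 [11100]: ((0 XOR 1) AND ((1 IMPLIES 0) IMPLIES (NOT 0 IMPLIES 1))) -> 1
  row 29 [11101]: ((0 XOR 1) AND ((1 IMPLIES 0) IMPLIES (NOT 1 IMPLIES 1))) -> 1
  row 30 [11110]: ((1 XOR 1) AND ((1 IMPLIES 1) IMPLIES (NOT 0 IMPLIES 1))) -> 0
  row 31 [11111]: ((1 XOR 1) AND ((1 IMPLIES 1) IMPLIES (NOT 1 IMPLIES 1))) -> 0
Full result column, 4 rows per line (a,b,c fixed per line; d,e runs 00..11 left to right):
  rows 0-3 [a,b,c=000]: 0001  = hex 1
  rows 4-7 [a,b,c=001]: 0001  = hex 1
  rows 8-11 [a,b,c=010]: 0011  = hex 3
  rows 12-15 [a,b,c=011]: 0011  = hex 3
  rows 16-19 [a,b,c=100]: 0100  = hex 4
  rows 20-23 [a,b,c=101]: 1100  = hex C
  rows 24-27 [a,b,c=110]: 1100  = hex C
  rows 28-31 [a,b,c=111]: 1100  = hex C
Output column (row 0 .. row 31) = 00010001001100110100110011001100
Output column grouped in 4s = 0001 0001 0011 0011 0100 1100 1100 1100 = 0x11334CCC
Convert to decimal digit by digit (value = value*16 + digit):
  1 -> 1
  1*16 + 1 = 17
  17*16 + 3 = 275
  275*16 + 3 = 4403
  4403*16 + 4 = 70452
  70452*16 + 12 (C) = 1127244
  1127244*16 + 12 (C) = 18035916
  18035916*16 + 12 (C) = 288574668
Decimal = 288574668

288574668


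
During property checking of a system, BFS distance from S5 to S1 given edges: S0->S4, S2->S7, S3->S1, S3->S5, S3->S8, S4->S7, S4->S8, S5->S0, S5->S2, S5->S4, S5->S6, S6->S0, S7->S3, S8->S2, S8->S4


BFS layer-by-layer from S5:
  dist 0: {S5}
  dist 1: {S0, S2, S4, S6}
  dist 2: {S7, S8}
  dist 3: {S3}
  dist 4: {S1}
  -> S1 reached at distance 4
Shortest path length = 4

4


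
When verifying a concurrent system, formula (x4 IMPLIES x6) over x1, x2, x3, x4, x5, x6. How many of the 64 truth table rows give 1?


Formula: (x4 IMPLIES x6) over 6 vars (64 rows)
Evaluate each row (x1, x2, x3, x4, x5, x6 as bits, MSB first):
  row 0 [000000]: (0 IMPLIES 0) -> 1
  row 1 [000001]: (0 IMPLIES 1) -> 1
  row 2 [000010]: (0 IMPLIES 0) -> 1
  row 3 [000011]: (0 IMPLIES 1) -> 1
  row 4 [000100]: (1 IMPLIES 0) -> 0
  (every remaining row is evaluated the same way; all 64 results are listed next)
Full result column, 8 rows per line (x1,x2,x3 fixed per line; x4,x5,x6 runs 000..111 left to right):
  rows 0-7 [x1,x2,x3=000]: 11110101  (ones: 6)
  rows 8-15 [x1,x2,x3=001]: 11110101  (ones: 6)
  rows 16-23 [x1,x2,x3=010]: 11110101  (ones: 6)
  rows 24-31 [x1,x2,x3=011]: 11110101  (ones: 6)
  rows 32-39 [x1,x2,x3=100]: 11110101  (ones: 6)
  rows 40-47 [x1,x2,x3=101]: 11110101  (ones: 6)
  rows 48-55 [x1,x2,x3=110]: 11110101  (ones: 6)
  rows 56-63 [x1,x2,x3=111]: 11110101  (ones: 6)
Count of 1-rows = 6+6+6+6+6+6+6+6 = 48

48


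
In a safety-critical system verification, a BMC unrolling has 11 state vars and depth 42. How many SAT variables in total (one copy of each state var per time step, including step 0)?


BMC unrolls to depth k, creating one copy of each state var for steps 0..k.
Step count = 42 + 1 = 43 (steps 0 through 42)
Vars per step = 11
Total = 11 * 43 = 473

473


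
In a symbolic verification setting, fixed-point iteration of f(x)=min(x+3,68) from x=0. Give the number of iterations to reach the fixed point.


Step 1: x=0, cap=68, increment=3
Step 2: x grows by 3 each step until capped at 68; fixed point is x=68
Step 3: iterations = ceil(68/3) = 23

23


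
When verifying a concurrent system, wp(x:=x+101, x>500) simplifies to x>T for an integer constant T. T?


Formula: wp(x:=E, P) = P[E/x] (substitute E for x in postcondition)
Step 1: Postcondition: x>500
Step 2: Substitute x+101 for x: x+101>500
Step 3: Solve for x: x > 500-101 = 399

399


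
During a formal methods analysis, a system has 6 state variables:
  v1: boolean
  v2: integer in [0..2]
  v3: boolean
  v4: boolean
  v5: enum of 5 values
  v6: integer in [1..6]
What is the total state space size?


State space = product of domain sizes of all variables.
Domain sizes:
  v1 (boolean): 2
  v2 (integer in [0..2]): 3
  v3 (boolean): 2
  v4 (boolean): 2
  v5 (enum of 5 values): 5
  v6 (integer in [1..6]): 6
Product = 2 * 3 * 2 * 2 * 5 * 6 = 720

720


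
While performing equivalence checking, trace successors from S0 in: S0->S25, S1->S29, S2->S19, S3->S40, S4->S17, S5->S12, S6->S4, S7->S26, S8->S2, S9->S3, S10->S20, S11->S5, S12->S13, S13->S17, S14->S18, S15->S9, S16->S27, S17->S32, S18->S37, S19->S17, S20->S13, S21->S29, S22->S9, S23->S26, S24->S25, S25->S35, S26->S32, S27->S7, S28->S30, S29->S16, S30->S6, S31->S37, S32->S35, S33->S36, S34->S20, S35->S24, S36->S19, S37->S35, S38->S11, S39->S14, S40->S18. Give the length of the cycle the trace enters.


Trace from S0 until a state repeats:
  S0 -> S25 -> S35 -> S24 -> S25
S25 first seen at step 1, revisited at step 4.
Cycle length = 4 - 1 = 3

3


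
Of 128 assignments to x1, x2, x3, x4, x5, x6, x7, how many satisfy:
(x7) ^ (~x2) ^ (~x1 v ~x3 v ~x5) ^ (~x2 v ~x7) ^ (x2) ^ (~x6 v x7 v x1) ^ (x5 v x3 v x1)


CNF with 7 clauses over 7 vars (128 assignments).
An assignment satisfies CNF iff every clause has >=1 true literal.
Check each row (bits = x1,x2,x3,x4,x5,x6,x7; clause T/F shown):
  row 0 [0000000]: clauses=FTTTFTF -> 0
  row 1 [0000001]: clauses=TTTTFTF -> 0
  row 2 [0000010]: clauses=FTTTFFF -> 0
  row 3 [0000011]: clauses=TTTTFTF -> 0
  row 4 [0000100]: clauses=FTTTFTT -> 0
  (every remaining row is evaluated the same way; all 128 results are listed next)
Full result column, 8 rows per line (x1,x2,x3,x4 fixed per line; x5,x6,x7 runs 000..111 left to right):
  rows 0-7 [x1,x2,x3,x4=0000]: 00000000  (ones: 0)
  rows 8-15 [x1,x2,x3,x4=0001]: 00000000  (ones: 0)
  rows 16-23 [x1,x2,x3,x4=0010]: 00000000  (ones: 0)
  rows 24-31 [x1,x2,x3,x4=0011]: 00000000  (ones: 0)
  rows 32-39 [x1,x2,x3,x4=0100]: 00000000  (ones: 0)
  rows 40-47 [x1,x2,x3,x4=0101]: 00000000  (ones: 0)
  rows 48-55 [x1,x2,x3,x4=0110]: 00000000  (ones: 0)
  rows 56-63 [x1,x2,x3,x4=0111]: 00000000  (ones: 0)
  rows 64-71 [x1,x2,x3,x4=1000]: 00000000  (ones: 0)
  rows 72-79 [x1,x2,x3,x4=1001]: 00000000  (ones: 0)
  rows 80-87 [x1,x2,x3,x4=1010]: 00000000  (ones: 0)
  rows 88-95 [x1,x2,x3,x4=1011]: 00000000  (ones: 0)
  rows 96-103 [x1,x2,x3,x4=1100]: 00000000  (ones: 0)
  rows 104-111 [x1,x2,x3,x4=1101]: 00000000  (ones: 0)
  rows 112-119 [x1,x2,x3,x4=1110]: 00000000  (ones: 0)
  rows 120-127 [x1,x2,x3,x4=1111]: 00000000  (ones: 0)
Satisfying assignments = 0+0+0+0+0+0+0+0+0+0+0+0+0+0+0+0 = 0

0


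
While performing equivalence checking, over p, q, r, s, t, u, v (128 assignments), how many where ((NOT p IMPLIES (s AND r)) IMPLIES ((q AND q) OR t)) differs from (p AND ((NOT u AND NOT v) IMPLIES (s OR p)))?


F1 = ((NOT p IMPLIES (s AND r)) IMPLIES ((q AND q) OR t))
F2 = (p AND ((NOT u AND NOT v) IMPLIES (s OR p)))
Evaluate both on each of 128 rows (bits = p,q,r,s,t,u,v):
  row 0 [0000000]: F1=1 F2=0 (differ) -> 1
  row 1 [0000001]: F1=1 F2=0 (differ) -> 1
  row 2 [0000010]: F1=1 F2=0 (differ) -> 1
  row 3 [0000011]: F1=1 F2=0 (differ) -> 1
  row 4 [0000100]: F1=1 F2=0 (differ) -> 1
  (every remaining row is evaluated the same way; all 128 results are listed next)
Full result column, 8 rows per line (p,q,r,s fixed per line; t,u,v runs 000..111 left to right):
  rows 0-7 [p,q,r,s=0000]: 11111111  (ones: 8)
  rows 8-15 [p,q,r,s=0001]: 11111111  (ones: 8)
  rows 16-23 [p,q,r,s=0010]: 11111111  (ones: 8)
  rows 24-31 [p,q,r,s=0011]: 00001111  (ones: 4)
  rows 32-39 [p,q,r,s=0100]: 11111111  (ones: 8)
  rows 40-47 [p,q,r,s=0101]: 11111111  (ones: 8)
  rows 48-55 [p,q,r,s=0110]: 11111111  (ones: 8)
  rows 56-63 [p,q,r,s=0111]: 11111111  (ones: 8)
  rows 64-71 [p,q,r,s=1000]: 11110000  (ones: 4)
  rows 72-79 [p,q,r,s=1001]: 11110000  (ones: 4)
  rows 80-87 [p,q,r,s=1010]: 11110000  (ones: 4)
  rows 88-95 [p,q,r,s=1011]: 11110000  (ones: 4)
  rows 96-103 [p,q,r,s=1100]: 00000000  (ones: 0)
  rows 104-111 [p,q,r,s=1101]: 00000000  (ones: 0)
  rows 112-119 [p,q,r,s=1110]: 00000000  (ones: 0)
  rows 120-127 [p,q,r,s=1111]: 00000000  (ones: 0)
Disagreements = 8+8+8+4+8+8+8+8+4+4+4+4+0+0+0+0 = 76

76


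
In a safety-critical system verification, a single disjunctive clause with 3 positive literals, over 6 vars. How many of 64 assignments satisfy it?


Step 1: Total=2^6=64
Step 2: Unsat when all 3 false: 2^3=8
Step 3: Sat=64-8=56

56


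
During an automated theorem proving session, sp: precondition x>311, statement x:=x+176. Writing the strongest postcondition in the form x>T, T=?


Formula: sp(P, x:=E) = exists old_x. (x = E[old_x/x]) AND P[old_x/x] (old_x is the value of x before the assignment; eliminate old_x by solving x = E[old_x/x] for old_x)
Step 1: Precondition P: x>311, i.e. old_x > 311
Step 2: Assignment gives x = old_x + 176, so old_x = x - 176
Step 3: Substitute into P: x - 176 > 311
Step 4: Simplify: x > 311+176 = 487

487


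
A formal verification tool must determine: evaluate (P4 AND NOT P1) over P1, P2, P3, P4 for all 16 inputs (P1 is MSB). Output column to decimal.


Formula: (P4 AND NOT P1) over P1, P2, P3, P4 (16 rows)
Evaluate each row (bits = P1,P2,P3,P4, MSB first):
  row 0 [0000]: (0 AND NOT 0) -> 0
  row 1 [0001]: (1 AND NOT 0) -> 1
  row 2 [0010]: (0 AND NOT 0) -> 0
  row 3 [0011]: (1 AND NOT 0) -> 1
  row 4 [0100]: (0 AND NOT 0) -> 0
  row 5 [0101]: (1 AND NOT 0) -> 1
  row 6 [0110]: (0 AND NOT 0) -> 0
  row 7 [0111]: (1 AND NOT 0) -> 1
  row 8 [1000]: (0 AND NOT 1) -> 0
  row 9 [1001]: (1 AND NOT 1) -> 0
  row 10 [1010]: (0 AND NOT 1) -> 0
  row 11 [1011]: (1 AND NOT 1) -> 0
  row 12 [1100]: (0 AND NOT 1) -> 0
  row 13 [1101]: (1 AND NOT 1) -> 0
  row 14 [1110]: (0 AND NOT 1) -> 0
  row 15 [1111]: (1 AND NOT 1) -> 0
Full result column, 4 rows per line (P1,P2 fixed per line; P3,P4 runs 00..11 left to right):
  rows 0-3 [P1,P2=00]: 0101  = hex 5
  rows 4-7 [P1,P2=01]: 0101  = hex 5
  rows 8-11 [P1,P2=10]: 0000  = hex 0
  rows 12-15 [P1,P2=11]: 0000  = hex 0
Output column (row 0 .. row 15) = 0101010100000000
Output column grouped in 4s = 0101 0101 0000 0000 = 0x5500
Convert to decimal digit by digit (value = value*16 + digit):
  5 -> 5
  5*16 + 5 = 85
  85*16 + 0 = 1360
  1360*16 + 0 = 21760
Decimal = 21760

21760


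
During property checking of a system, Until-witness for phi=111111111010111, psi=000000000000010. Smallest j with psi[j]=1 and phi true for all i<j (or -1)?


(phi U psi) at 0: need smallest j with psi[j]=1 and phi[i]=1 for all i in [0,j).
Scan from step 0:
  step 0: phi=1, psi=0 -> continue
  step 1: phi=1, psi=0 -> continue
  step 2: phi=1, psi=0 -> continue
  step 3: phi=1, psi=0 -> continue
  step 9: phi=0 -> phi-prefix broken from here
  step 13: psi=1 but phi already failed -> not a witness
  end of trace: no witness -> -1
Witness step = -1

-1


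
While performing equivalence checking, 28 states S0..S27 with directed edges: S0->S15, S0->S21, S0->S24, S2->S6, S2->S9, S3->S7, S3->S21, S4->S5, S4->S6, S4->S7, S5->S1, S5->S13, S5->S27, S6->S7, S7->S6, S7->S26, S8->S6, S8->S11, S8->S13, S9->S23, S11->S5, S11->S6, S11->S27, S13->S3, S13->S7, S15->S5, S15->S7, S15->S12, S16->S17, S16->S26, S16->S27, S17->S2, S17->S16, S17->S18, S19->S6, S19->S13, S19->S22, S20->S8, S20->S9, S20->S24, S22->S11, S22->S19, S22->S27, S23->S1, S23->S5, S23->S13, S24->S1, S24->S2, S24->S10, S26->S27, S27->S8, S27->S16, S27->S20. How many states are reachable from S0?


BFS from S0:
  layer 0: {S0}
  layer 1: {S15, S21, S24}
  layer 2: {S1, S2, S5, S7, S10, S12}
  layer 3: {S6, S9, S13, S26, S27}
  layer 4: {S3, S8, S16, S20, S23}
  layer 5: {S11, S17}
  layer 6: {S18}
Reachable set: {S0, S1, S2, S3, S5, S6, S7, S8, S9, S10, S11, S12, S13, S15, S16, S17, S18, S20, S21, S23, S24, S26, S27}
Count = 23

23


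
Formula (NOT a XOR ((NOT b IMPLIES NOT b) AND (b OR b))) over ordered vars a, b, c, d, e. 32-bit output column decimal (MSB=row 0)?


Formula: (NOT a XOR ((NOT b IMPLIES NOT b) AND (b OR b))) over a, b, c, d, e (32 rows)
Evaluate each row (bits = a,b,c,d,e, MSB first):
  row 0 [00000]: (NOT 0 XOR ((NOT 0 IMPLIES NOT 0) AND (0 OR 0))) -> 1
  row 1 [00001]: (NOT 0 XOR ((NOT 0 IMPLIES NOT 0) AND (0 OR 0))) -> 1
  row 2 [00010]: (NOT 0 XOR ((NOT 0 IMPLIES NOT 0) AND (0 OR 0))) -> 1
  row 3 [00011]: (NOT 0 XOR ((NOT 0 IMPLIES NOT 0) AND (0 OR 0))) -> 1
  row 4 [00100]: (NOT 0 XOR ((NOT 0 IMPLIES NOT 0) AND (0 OR 0))) -> 1
  row 5 [00101]: (NOT 0 XOR ((NOT 0 IMPLIES NOT 0) AND (0 OR 0))) -> 1
  row 6 [00110]: (NOT 0 XOR ((NOT 0 IMPLIES NOT 0) AND (0 OR 0))) -> 1
  row 7 [00111]: (NOT 0 XOR ((NOT 0 IMPLIES NOT 0) AND (0 OR 0))) -> 1
  row 8 [01000]: (NOT 0 XOR ((NOT 1 IMPLIES NOT 1) AND (1 OR 1))) -> 0
  row 9 [01001]: (NOT 0 XOR ((NOT 1 IMPLIES NOT 1) AND (1 OR 1))) -> 0
  row 10 [01010]: (NOT 0 XOR ((NOT 1 IMPLIES NOT 1) AND (1 OR 1))) -> 0
  row 11 [01011]: (NOT 0 XOR ((NOT 1 IMPLIES NOT 1) AND (1 OR 1))) -> 0
  row 12 [01100]: (NOT 0 XOR ((NOT 1 IMPLIES NOT 1) AND (1 OR 1))) -> 0
  row 13 [01101]: (NOT 0 XOR ((NOT 1 IMPLIES NOT 1) AND (1 OR 1))) -> 0
  row 14 [01110]: (NOT 0 XOR ((NOT 1 IMPLIES NOT 1) AND (1 OR 1))) -> 0
  row 15 [01111]: (NOT 0 XOR ((NOT 1 IMPLIES NOT 1) AND (1 OR 1))) -> 0
  row 16 [10000]: (NOT 1 XOR ((NOT 0 IMPLIES NOT 0) AND (0 OR 0))) -> 0
  row 17 [10001]: (NOT 1 XOR ((NOT 0 IMPLIES NOT 0) AND (0 OR 0))) -> 0
  row 18 [10010]: (NOT 1 XOR ((NOT 0 IMPLIES NOT 0) AND (0 OR 0))) -> 0
  row 19 [10011]: (NOT 1 XOR ((NOT 0 IMPLIES NOT 0) AND (0 OR 0))) -> 0
  row 20 [10100]: (NOT 1 XOR ((NOT 0 IMPLIES NOT 0) AND (0 OR 0))) -> 0
  row 21 [10101]: (NOT 1 XOR ((NOT 0 IMPLIES NOT 0) AND (0 OR 0))) -> 0
  row 22 [10110]: (NOT 1 XOR ((NOT 0 IMPLIES NOT 0) AND (0 OR 0))) -> 0
  row 23 [10111]: (NOT 1 XOR ((NOT 0 IMPLIES NOT 0) AND (0 OR 0))) -> 0
  row 24 [11000]: (NOT 1 XOR ((NOT 1 IMPLIES NOT 1) AND (1 OR 1))) -> 1
  row 25 [11001]: (NOT 1 XOR ((NOT 1 IMPLIES NOT 1) AND (1 OR 1))) -> 1
  row 26 [11010]: (NOT 1 XOR ((NOT 1 IMPLIES NOT 1) AND (1 OR 1))) -> 1
  row 27 [11011]: (NOT 1 XOR ((NOT 1 IMPLIES NOT 1) AND (1 OR 1))) -> 1
  row 28 [11100]: (NOT 1 XOR ((NOT 1 IMPLIES NOT 1) AND (1 OR 1))) -> 1
  row 29 [11101]: (NOT 1 XOR ((NOT 1 IMPLIES NOT 1) AND (1 OR 1))) -> 1
  row 30 [11110]: (NOT 1 XOR ((NOT 1 IMPLIES NOT 1) AND (1 OR 1))) -> 1
  row 31 [11111]: (NOT 1 XOR ((NOT 1 IMPLIES NOT 1) AND (1 OR 1))) -> 1
Full result column, 4 rows per line (a,b,c fixed per line; d,e runs 00..11 left to right):
  rows 0-3 [a,b,c=000]: 1111  = hex F
  rows 4-7 [a,b,c=001]: 1111  = hex F
  rows 8-11 [a,b,c=010]: 0000  = hex 0
  rows 12-15 [a,b,c=011]: 0000  = hex 0
  rows 16-19 [a,b,c=100]: 0000  = hex 0
  rows 20-23 [a,b,c=101]: 0000  = hex 0
  rows 24-27 [a,b,c=110]: 1111  = hex F
  rows 28-31 [a,b,c=111]: 1111  = hex F
Output column (row 0 .. row 31) = 11111111000000000000000011111111
Output column grouped in 4s = 1111 1111 0000 0000 0000 0000 1111 1111 = 0xFF0000FF
Convert to decimal digit by digit (value = value*16 + digit):
  F -> 15
  15*16 + 15 (F) = 255
  255*16 + 0 = 4080
  4080*16 + 0 = 65280
  65280*16 + 0 = 1044480
  1044480*16 + 0 = 16711680
  16711680*16 + 15 (F) = 267386895
  267386895*16 + 15 (F) = 4278190335
Decimal = 4278190335

4278190335


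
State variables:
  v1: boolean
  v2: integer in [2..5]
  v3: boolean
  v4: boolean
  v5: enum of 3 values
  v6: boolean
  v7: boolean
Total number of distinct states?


State space = product of domain sizes of all variables.
Domain sizes:
  v1 (boolean): 2
  v2 (integer in [2..5]): 4
  v3 (boolean): 2
  v4 (boolean): 2
  v5 (enum of 3 values): 3
  v6 (boolean): 2
  v7 (boolean): 2
Product = 2 * 4 * 2 * 2 * 3 * 2 * 2 = 384

384


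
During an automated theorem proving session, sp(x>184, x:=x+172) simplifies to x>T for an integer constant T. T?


Formula: sp(P, x:=E) = exists old_x. (x = E[old_x/x]) AND P[old_x/x] (old_x is the value of x before the assignment; eliminate old_x by solving x = E[old_x/x] for old_x)
Step 1: Precondition P: x>184, i.e. old_x > 184
Step 2: Assignment gives x = old_x + 172, so old_x = x - 172
Step 3: Substitute into P: x - 172 > 184
Step 4: Simplify: x > 184+172 = 356

356


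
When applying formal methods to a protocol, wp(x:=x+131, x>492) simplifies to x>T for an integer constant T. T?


Formula: wp(x:=E, P) = P[E/x] (substitute E for x in postcondition)
Step 1: Postcondition: x>492
Step 2: Substitute x+131 for x: x+131>492
Step 3: Solve for x: x > 492-131 = 361

361


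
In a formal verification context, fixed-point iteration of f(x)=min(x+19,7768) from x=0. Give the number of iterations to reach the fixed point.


Step 1: x=0, cap=7768, increment=19
Step 2: x grows by 19 each step until capped at 7768; fixed point is x=7768
Step 3: iterations = ceil(7768/19) = 409

409


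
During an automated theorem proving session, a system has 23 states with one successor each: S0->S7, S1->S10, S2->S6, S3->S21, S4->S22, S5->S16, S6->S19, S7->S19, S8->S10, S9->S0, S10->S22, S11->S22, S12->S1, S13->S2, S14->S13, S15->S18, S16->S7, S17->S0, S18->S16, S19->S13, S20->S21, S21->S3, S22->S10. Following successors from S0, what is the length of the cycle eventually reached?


Trace from S0 until a state repeats:
  S0 -> S7 -> S19 -> S13 -> S2 -> S6 -> S19
S19 first seen at step 2, revisited at step 6.
Cycle length = 6 - 2 = 4

4


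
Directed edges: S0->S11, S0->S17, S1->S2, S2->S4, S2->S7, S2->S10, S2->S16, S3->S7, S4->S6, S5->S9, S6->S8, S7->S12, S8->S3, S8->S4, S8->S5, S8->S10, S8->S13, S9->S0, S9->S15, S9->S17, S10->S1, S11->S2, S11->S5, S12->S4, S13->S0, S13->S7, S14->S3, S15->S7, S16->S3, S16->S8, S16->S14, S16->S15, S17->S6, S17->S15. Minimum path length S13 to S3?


BFS layer-by-layer from S13:
  dist 0: {S13}
  dist 1: {S0, S7}
  dist 2: {S11, S12, S17}
  dist 3: {S2, S4, S5, S6, S15}
  dist 4: {S8, S9, S10, S16}
  dist 5: {S1, S3, S14}
  -> S3 reached at distance 5
Shortest path length = 5

5


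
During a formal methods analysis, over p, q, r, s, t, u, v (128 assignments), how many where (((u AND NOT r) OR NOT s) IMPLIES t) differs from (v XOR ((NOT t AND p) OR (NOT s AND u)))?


F1 = (((u AND NOT r) OR NOT s) IMPLIES t)
F2 = (v XOR ((NOT t AND p) OR (NOT s AND u)))
Evaluate both on each of 128 rows (bits = p,q,r,s,t,u,v):
  row 0 [0000000]: F1=0 F2=0 -> 0
  row 1 [0000001]: F1=0 F2=1 (differ) -> 1
  row 2 [0000010]: F1=0 F2=1 (differ) -> 1
  row 3 [0000011]: F1=0 F2=0 -> 0
  row 4 [0000100]: F1=1 F2=0 (differ) -> 1
  (every remaining row is evaluated the same way; all 128 results are listed next)
Full result column, 8 rows per line (p,q,r,s fixed per line; t,u,v runs 000..111 left to right):
  rows 0-7 [p,q,r,s=0000]: 01101001  (ones: 4)
  rows 8-15 [p,q,r,s=0001]: 10011010  (ones: 4)
  rows 16-23 [p,q,r,s=0010]: 01101001  (ones: 4)
  rows 24-31 [p,q,r,s=0011]: 10101010  (ones: 4)
  rows 32-39 [p,q,r,s=0100]: 01101001  (ones: 4)
  rows 40-47 [p,q,r,s=0101]: 10011010  (ones: 4)
  rows 48-55 [p,q,r,s=0110]: 01101001  (ones: 4)
  rows 56-63 [p,q,r,s=0111]: 10101010  (ones: 4)
  rows 64-71 [p,q,r,s=1000]: 10101001  (ones: 4)
  rows 72-79 [p,q,r,s=1001]: 01101010  (ones: 4)
  rows 80-87 [p,q,r,s=1010]: 10101001  (ones: 4)
  rows 88-95 [p,q,r,s=1011]: 01011010  (ones: 4)
  rows 96-103 [p,q,r,s=1100]: 10101001  (ones: 4)
  rows 104-111 [p,q,r,s=1101]: 01101010  (ones: 4)
  rows 112-119 [p,q,r,s=1110]: 10101001  (ones: 4)
  rows 120-127 [p,q,r,s=1111]: 01011010  (ones: 4)
Disagreements = 4+4+4+4+4+4+4+4+4+4+4+4+4+4+4+4 = 64

64


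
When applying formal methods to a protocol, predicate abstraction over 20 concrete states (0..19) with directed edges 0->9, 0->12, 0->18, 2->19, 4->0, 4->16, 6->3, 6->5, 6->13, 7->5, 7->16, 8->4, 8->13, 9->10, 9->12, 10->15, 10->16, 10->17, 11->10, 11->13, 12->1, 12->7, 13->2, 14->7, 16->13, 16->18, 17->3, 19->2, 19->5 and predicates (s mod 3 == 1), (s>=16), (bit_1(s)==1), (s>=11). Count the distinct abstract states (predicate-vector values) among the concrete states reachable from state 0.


BFS from 0:
Concrete reachable: {0, 1, 2, 3, 5, 7, 9, 10, 12, 13, 15, 16, 17, 18, 19}
Abstract via predicates (s mod 3 == 1), (s>=16), (bit_1(s)==1), (s>=11):
  (0,0,0,0) <- {0, 5, 9}
  (0,0,0,1) <- {12}
  (0,0,1,0) <- {2, 3}
  (0,0,1,1) <- {15}
  (0,1,0,1) <- {17}
  (0,1,1,1) <- {18}
  (1,0,0,0) <- {1}
  (1,0,0,1) <- {13}
  (1,0,1,0) <- {7, 10}
  (1,1,0,1) <- {16}
  (1,1,1,1) <- {19}
Distinct abstract states = 11

11


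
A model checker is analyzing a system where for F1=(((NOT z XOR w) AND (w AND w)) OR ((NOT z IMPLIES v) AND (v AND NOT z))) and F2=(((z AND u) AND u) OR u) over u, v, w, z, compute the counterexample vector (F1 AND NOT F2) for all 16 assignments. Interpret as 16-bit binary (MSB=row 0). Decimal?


F1 = (((NOT z XOR w) AND (w AND w)) OR ((NOT z IMPLIES v) AND (v AND NOT z)))
F2 = (((z AND u) AND u) OR u)
Counterexample to F1=>F2 is where F1=1 and F2=0.
Evaluate each row (bits = u,v,w,z, MSB first):
  row 0 [0000]: F1=0 F2=0 -> F1&~F2 -> 0
  row 1 [0001]: F1=0 F2=0 -> F1&~F2 -> 0
  row 2 [0010]: F1=0 F2=0 -> F1&~F2 -> 0
  row 3 [0011]: F1=1 F2=0 -> F1&~F2 -> 1
  row 4 [0100]: F1=1 F2=0 -> F1&~F2 -> 1
  row 5 [0101]: F1=0 F2=0 -> F1&~F2 -> 0
  row 6 [0110]: F1=1 F2=0 -> F1&~F2 -> 1
  row 7 [0111]: F1=1 F2=0 -> F1&~F2 -> 1
  row 8 [1000]: F1=0 F2=1 -> F1&~F2 -> 0
  row 9 [1001]: F1=0 F2=1 -> F1&~F2 -> 0
  row 10 [1010]: F1=0 F2=1 -> F1&~F2 -> 0
  row 11 [1011]: F1=1 F2=1 -> F1&~F2 -> 0
  row 12 [1100]: F1=1 F2=1 -> F1&~F2 -> 0
  row 13 [1101]: F1=0 F2=1 -> F1&~F2 -> 0
  row 14 [1110]: F1=1 F2=1 -> F1&~F2 -> 0
  row 15 [1111]: F1=1 F2=1 -> F1&~F2 -> 0
Full result column, 4 rows per line (u,v fixed per line; w,z runs 00..11 left to right):
  rows 0-3 [u,v=00]: 0001  = hex 1
  rows 4-7 [u,v=01]: 1011  = hex B
  rows 8-11 [u,v=10]: 0000  = hex 0
  rows 12-15 [u,v=11]: 0000  = hex 0
Counterexample vector (row 0 .. row 15) = 0001101100000000
Output column grouped in 4s = 0001 1011 0000 0000 = 0x1B00
Convert to decimal digit by digit (value = value*16 + digit):
  1 -> 1
  1*16 + 11 (B) = 27
  27*16 + 0 = 432
  432*16 + 0 = 6912
Decimal = 6912

6912


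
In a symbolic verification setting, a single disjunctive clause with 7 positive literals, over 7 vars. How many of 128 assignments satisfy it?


Step 1: Total=2^7=128
Step 2: Unsat when all 7 false: 2^0=1
Step 3: Sat=128-1=127

127


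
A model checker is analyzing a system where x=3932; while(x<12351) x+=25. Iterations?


Step 1: x goes from 3932 toward 12351 by 25; the body runs while x<12351, so iterations = ceil((bound-start)/step)
Step 2: Distance=8419
Step 3: ceil(8419/25)=337

337


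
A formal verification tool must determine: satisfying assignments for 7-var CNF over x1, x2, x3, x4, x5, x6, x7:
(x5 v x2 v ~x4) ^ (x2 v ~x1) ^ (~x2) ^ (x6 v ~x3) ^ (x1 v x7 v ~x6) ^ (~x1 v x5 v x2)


CNF with 6 clauses over 7 vars (128 assignments).
An assignment satisfies CNF iff every clause has >=1 true literal.
Check each row (bits = x1,x2,x3,x4,x5,x6,x7; clause T/F shown):
  row 0 [0000000]: clauses=TTTTTT -> 1
  row 1 [0000001]: clauses=TTTTTT -> 1
  row 2 [0000010]: clauses=TTTTFT -> 0
  row 3 [0000011]: clauses=TTTTTT -> 1
  row 4 [0000100]: clauses=TTTTTT -> 1
  (every remaining row is evaluated the same way; all 128 results are listed next)
Full result column, 8 rows per line (x1,x2,x3,x4 fixed per line; x5,x6,x7 runs 000..111 left to right):
  rows 0-7 [x1,x2,x3,x4=0000]: 11011101  (ones: 6)
  rows 8-15 [x1,x2,x3,x4=0001]: 00001101  (ones: 3)
  rows 16-23 [x1,x2,x3,x4=0010]: 00010001  (ones: 2)
  rows 24-31 [x1,x2,x3,x4=0011]: 00000001  (ones: 1)
  rows 32-39 [x1,x2,x3,x4=0100]: 00000000  (ones: 0)
  rows 40-47 [x1,x2,x3,x4=0101]: 00000000  (ones: 0)
  rows 48-55 [x1,x2,x3,x4=0110]: 00000000  (ones: 0)
  rows 56-63 [x1,x2,x3,x4=0111]: 00000000  (ones: 0)
  rows 64-71 [x1,x2,x3,x4=1000]: 00000000  (ones: 0)
  rows 72-79 [x1,x2,x3,x4=1001]: 00000000  (ones: 0)
  rows 80-87 [x1,x2,x3,x4=1010]: 00000000  (ones: 0)
  rows 88-95 [x1,x2,x3,x4=1011]: 00000000  (ones: 0)
  rows 96-103 [x1,x2,x3,x4=1100]: 00000000  (ones: 0)
  rows 104-111 [x1,x2,x3,x4=1101]: 00000000  (ones: 0)
  rows 112-119 [x1,x2,x3,x4=1110]: 00000000  (ones: 0)
  rows 120-127 [x1,x2,x3,x4=1111]: 00000000  (ones: 0)
Satisfying assignments = 6+3+2+1+0+0+0+0+0+0+0+0+0+0+0+0 = 12

12


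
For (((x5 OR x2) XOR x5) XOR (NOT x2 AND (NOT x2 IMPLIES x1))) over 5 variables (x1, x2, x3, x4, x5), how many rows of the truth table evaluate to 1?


Formula: (((x5 OR x2) XOR x5) XOR (NOT x2 AND (NOT x2 IMPLIES x1))) over 5 vars (32 rows)
Evaluate each row (x1, x2, x3, x4, x5 as bits, MSB first):
  row 0 [00000]: (((0 OR 0) XOR 0) XOR (NOT 0 AND (NOT 0 IMPLIES 0))) -> 0
  row 1 [00001]: (((1 OR 0) XOR 1) XOR (NOT 0 AND (NOT 0 IMPLIES 0))) -> 0
  row 2 [00010]: (((0 OR 0) XOR 0) XOR (NOT 0 AND (NOT 0 IMPLIES 0))) -> 0
  row 3 [00011]: (((1 OR 0) XOR 1) XOR (NOT 0 AND (NOT 0 IMPLIES 0))) -> 0
  row 4 [00100]: (((0 OR 0) XOR 0) XOR (NOT 0 AND (NOT 0 IMPLIES 0))) -> 0
  row 5 [00101]: (((1 OR 0) XOR 1) XOR (NOT 0 AND (NOT 0 IMPLIES 0))) -> 0
  row 6 [00110]: (((0 OR 0) XOR 0) XOR (NOT 0 AND (NOT 0 IMPLIES 0))) -> 0
  row 7 [00111]: (((1 OR 0) XOR 1) XOR (NOT 0 AND (NOT 0 IMPLIES 0))) -> 0
  row 8 [01000]: (((0 OR 1) XOR 0) XOR (NOT 1 AND (NOT 1 IMPLIES 0))) -> 1
  row 9 [01001]: (((1 OR 1) XOR 1) XOR (NOT 1 AND (NOT 1 IMPLIES 0))) -> 0
  row 10 [01010]: (((0 OR 1) XOR 0) XOR (NOT 1 AND (NOT 1 IMPLIES 0))) -> 1
  row 11 [01011]: (((1 OR 1) XOR 1) XOR (NOT 1 AND (NOT 1 IMPLIES 0))) -> 0
  row 12 [01100]: (((0 OR 1) XOR 0) XOR (NOT 1 AND (NOT 1 IMPLIES 0))) -> 1
  row 13 [01101]: (((1 OR 1) XOR 1) XOR (NOT 1 AND (NOT 1 IMPLIES 0))) -> 0
  row 14 [01110]: (((0 OR 1) XOR 0) XOR (NOT 1 AND (NOT 1 IMPLIES 0))) -> 1
  row 15 [01111]: (((1 OR 1) XOR 1) XOR (NOT 1 AND (NOT 1 IMPLIES 0))) -> 0
  row 16 [10000]: (((0 OR 0) XOR 0) XOR (NOT 0 AND (NOT 0 IMPLIES 1))) -> 1
  row 17 [10001]: (((1 OR 0) XOR 1) XOR (NOT 0 AND (NOT 0 IMPLIES 1))) -> 1
  row 18 [10010]: (((0 OR 0) XOR 0) XOR (NOT 0 AND (NOT 0 IMPLIES 1))) -> 1
  row 19 [10011]: (((1 OR 0) XOR 1) XOR (NOT 0 AND (NOT 0 IMPLIES 1))) -> 1
  row 20 [10100]: (((0 OR 0) XOR 0) XOR (NOT 0 AND (NOT 0 IMPLIES 1))) -> 1
  row 21 [10101]: (((1 OR 0) XOR 1) XOR (NOT 0 AND (NOT 0 IMPLIES 1))) -> 1
  row 22 [10110]: (((0 OR 0) XOR 0) XOR (NOT 0 AND (NOT 0 IMPLIES 1))) -> 1
  row 23 [10111]: (((1 OR 0) XOR 1) XOR (NOT 0 AND (NOT 0 IMPLIES 1))) -> 1
  row 24 [11000]: (((0 OR 1) XOR 0) XOR (NOT 1 AND (NOT 1 IMPLIES 1))) -> 1
  row 25 [11001]: (((1 OR 1) XOR 1) XOR (NOT 1 AND (NOT 1 IMPLIES 1))) -> 0
  row 26 [11010]: (((0 OR 1) XOR 0) XOR (NOT 1 AND (NOT 1 IMPLIES 1))) -> 1
  row 27 [11011]: (((1 OR 1) XOR 1) XOR (NOT 1 AND (NOT 1 IMPLIES 1))) -> 0
  row 28 [11100]: (((0 OR 1) XOR 0) XOR (NOT 1 AND (NOT 1 IMPLIES 1))) -> 1
  row 29 [11101]: (((1 OR 1) XOR 1) XOR (NOT 1 AND (NOT 1 IMPLIES 1))) -> 0
  row 30 [11110]: (((0 OR 1) XOR 0) XOR (NOT 1 AND (NOT 1 IMPLIES 1))) -> 1
  row 31 [11111]: (((1 OR 1) XOR 1) XOR (NOT 1 AND (NOT 1 IMPLIES 1))) -> 0
Full result column, 8 rows per line (x1,x2 fixed per line; x3,x4,x5 runs 000..111 left to right):
  rows 0-7 [x1,x2=00]: 00000000  (ones: 0)
  rows 8-15 [x1,x2=01]: 10101010  (ones: 4)
  rows 16-23 [x1,x2=10]: 11111111  (ones: 8)
  rows 24-31 [x1,x2=11]: 10101010  (ones: 4)
Count of 1-rows = 0+4+8+4 = 16

16
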